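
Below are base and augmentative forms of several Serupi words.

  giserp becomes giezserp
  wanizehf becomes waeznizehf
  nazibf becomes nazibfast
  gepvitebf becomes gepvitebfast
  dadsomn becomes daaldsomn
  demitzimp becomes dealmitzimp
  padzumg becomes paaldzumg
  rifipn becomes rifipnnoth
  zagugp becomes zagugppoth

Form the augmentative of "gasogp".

gasogppoth

wanizehf and nazibf both end in -f yet inflect differently (waeznizehf, nazibfast), so the final letter is not what conditions the rule; the second-to-last letter is.
"gasogp" has second-to-last letter 'g'. The one such stem in the data (zagugp → zagugppoth) doubles the final consonant and adds -oth (as does rifipn), so the same rule applies.
So gasogp → gasogppoth.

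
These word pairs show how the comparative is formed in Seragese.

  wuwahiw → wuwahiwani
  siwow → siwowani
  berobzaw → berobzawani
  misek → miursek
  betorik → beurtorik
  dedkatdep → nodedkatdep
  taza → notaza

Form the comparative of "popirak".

pourpirak

wuwahiw and betorik both have last vowel 'i' yet inflect differently (wuwahiwani, beurtorik), so the last vowel is not what conditions the rule; the final letter is.
"popirak" ends in -k. The stems ending in -k (misek → miursek, betorik → beurtorik) insert -ur- after the first vowel.
The other patterns: stems ending in -w add -ani; stems ending in -a or -p add the prefix no-.
So popirak → pourpirak.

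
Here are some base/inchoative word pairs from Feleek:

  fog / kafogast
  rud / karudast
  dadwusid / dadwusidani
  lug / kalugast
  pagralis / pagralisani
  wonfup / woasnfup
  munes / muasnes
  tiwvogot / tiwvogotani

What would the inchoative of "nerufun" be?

rud and dadwusid both end in -d yet inflect differently (karudast, dadwusidani), so the final letter is not what conditions the rule; the number of vowels is.
"nerufun" has 3 vowels. The stems with 3 vowels (dadwusid → dadwusidani, tiwvogot → tiwvogotani, pagralis → pagralisani) add -ani.
So nerufun → nerufunani.

nerufunani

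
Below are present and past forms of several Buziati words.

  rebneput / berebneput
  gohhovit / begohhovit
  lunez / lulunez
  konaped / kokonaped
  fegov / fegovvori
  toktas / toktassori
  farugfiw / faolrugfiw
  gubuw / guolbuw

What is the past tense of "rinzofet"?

berinzofet

gohhovit and farugfiw both have last vowel 'i' yet inflect differently (begohhovit, faolrugfiw), so the last vowel is not what conditions the rule; the final letter is.
"rinzofet" ends in -t. The stems ending in -t (gohhovit → begohhovit, rebneput → berebneput) add the prefix be-.
The other patterns: stems ending in -w insert -ol- after the first vowel; stems ending in -d or -z repeat the first consonant+vowel as a prefix; stems ending in -s or -v double the final consonant and add -ori.
So rinzofet → berinzofet.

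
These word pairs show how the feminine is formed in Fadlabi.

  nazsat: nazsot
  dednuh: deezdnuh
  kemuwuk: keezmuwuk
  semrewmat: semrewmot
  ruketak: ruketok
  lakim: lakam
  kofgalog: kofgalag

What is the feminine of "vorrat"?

"vorrat" has last vowel 'a'. The stems whose last vowel is 'a' (ruketak → ruketok, nazsat → nazsot, semrewmat → semrewmot) change the last vowel to 'o'.
So vorrat → vorrot.

vorrot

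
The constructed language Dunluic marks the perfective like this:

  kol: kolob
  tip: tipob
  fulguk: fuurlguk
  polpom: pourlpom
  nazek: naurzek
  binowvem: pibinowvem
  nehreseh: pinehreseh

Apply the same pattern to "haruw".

polpom and binowvem both end in -m yet inflect differently (pourlpom, pibinowvem), so the final letter is not what conditions the rule; the number of vowels is.
"haruw" has 2 vowels. The stems with 2 vowels (fulguk → fuurlguk, polpom → pourlpom, nazek → naurzek) insert -ur- after the first vowel.
The other patterns: stems with 1 vowel add -ob; stems with 3 vowels add the prefix pi-.
So haruw → haurruw.

haurruw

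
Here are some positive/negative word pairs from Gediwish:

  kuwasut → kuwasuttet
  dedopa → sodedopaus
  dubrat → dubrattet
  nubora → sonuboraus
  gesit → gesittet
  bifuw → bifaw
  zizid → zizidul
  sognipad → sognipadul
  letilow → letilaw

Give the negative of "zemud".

"zemud" ends in -d. The stems ending in -d (sognipad → sognipadul, zizid → zizidul) add -ul.
So zemud → zemudul.

zemudul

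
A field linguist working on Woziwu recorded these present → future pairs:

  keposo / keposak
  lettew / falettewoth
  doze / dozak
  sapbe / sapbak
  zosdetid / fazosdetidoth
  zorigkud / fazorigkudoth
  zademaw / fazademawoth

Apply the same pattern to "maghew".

"maghew" ends in a consonant. The stems ending in a consonant (zorigkud → fazorigkudoth, zosdetid → fazosdetidoth, zademaw → fazademawoth) add fa- … -oth around the stem.
The other pattern: stems ending in a vowel drop the final letter and add -ak.
So maghew → famaghewoth.

famaghewoth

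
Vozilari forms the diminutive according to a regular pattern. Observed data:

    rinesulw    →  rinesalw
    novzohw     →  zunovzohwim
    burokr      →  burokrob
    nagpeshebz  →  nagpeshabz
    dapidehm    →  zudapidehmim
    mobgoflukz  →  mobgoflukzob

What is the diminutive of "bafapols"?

novzohw and rinesulw both end in -w yet inflect differently (zunovzohwim, rinesalw), so the final letter is not what conditions the rule; the second-to-last letter is.
"bafapols" has second-to-last letter 'l'. The one such stem in the data (rinesulw → rinesalw) changes the last vowel to 'a' (as does nagpeshebz), so the same rule applies.
So bafapols → bafapals.

bafapals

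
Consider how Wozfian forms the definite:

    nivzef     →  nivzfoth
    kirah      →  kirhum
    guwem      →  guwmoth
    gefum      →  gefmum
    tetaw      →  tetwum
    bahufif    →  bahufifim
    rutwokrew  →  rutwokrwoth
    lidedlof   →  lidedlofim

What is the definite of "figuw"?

"figuw" has last vowel 'u'. The one such stem in the data (gefum → gefmum) deletes the last vowel and adds -um (as do kirah, tetaw), so the same rule applies.
The other patterns: stems whose last vowel is 'e' delete the last vowel and add -oth; stems whose last vowel is 'i' or 'o' add -im.
So figuw → figwum.

figwum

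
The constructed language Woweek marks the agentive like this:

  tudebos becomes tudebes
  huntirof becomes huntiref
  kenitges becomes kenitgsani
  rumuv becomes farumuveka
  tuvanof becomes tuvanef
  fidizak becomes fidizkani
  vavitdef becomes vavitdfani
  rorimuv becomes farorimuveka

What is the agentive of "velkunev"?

velkunvani

kenitges and tudebos both end in -s yet inflect differently (kenitgsani, tudebes), so the final letter is not what conditions the rule; the last vowel is.
"velkunev" has last vowel 'e'. The stems whose last vowel is 'e' (vavitdef → vavitdfani, kenitges → kenitgsani) delete the last vowel and add -ani.
The other patterns: stems whose last vowel is 'u' add fa- … -eka around the stem; stems whose last vowel is 'o' change the last vowel to 'e'.
So velkunev → velkunvani.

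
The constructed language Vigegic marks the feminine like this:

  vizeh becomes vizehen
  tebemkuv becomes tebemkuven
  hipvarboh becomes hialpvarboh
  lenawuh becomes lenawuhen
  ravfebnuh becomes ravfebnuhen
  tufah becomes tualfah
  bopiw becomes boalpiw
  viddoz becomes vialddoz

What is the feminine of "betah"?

ravfebnuh and tufah both end in -h yet inflect differently (ravfebnuhen, tualfah), so the final letter is not what conditions the rule; the last vowel is.
"betah" has last vowel 'a'. The one such stem in the data (tufah → tualfah) inserts -al- after the first vowel (as do bopiw, viddoz), so the same rule applies.
The other pattern: stems whose last vowel is 'e' or 'u' add -en.
So betah → bealtah.

bealtah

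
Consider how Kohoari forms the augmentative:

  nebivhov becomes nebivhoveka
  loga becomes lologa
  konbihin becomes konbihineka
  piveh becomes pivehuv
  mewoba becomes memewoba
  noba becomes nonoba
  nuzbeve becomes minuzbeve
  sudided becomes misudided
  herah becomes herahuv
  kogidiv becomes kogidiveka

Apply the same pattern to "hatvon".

hatvoneka

herah and mewoba both have last vowel 'a' yet inflect differently (herahuv, memewoba), so the last vowel is not what conditions the rule; the final letter is.
"hatvon" ends in -n. The one such stem in the data (konbihin → konbihineka) adds -eka, so the same rule applies.
The other patterns: stems ending in -h add -uv; stems ending in -a repeat the first consonant+vowel as a prefix; stems ending in -d or -e add the prefix mi-.
So hatvon → hatvoneka.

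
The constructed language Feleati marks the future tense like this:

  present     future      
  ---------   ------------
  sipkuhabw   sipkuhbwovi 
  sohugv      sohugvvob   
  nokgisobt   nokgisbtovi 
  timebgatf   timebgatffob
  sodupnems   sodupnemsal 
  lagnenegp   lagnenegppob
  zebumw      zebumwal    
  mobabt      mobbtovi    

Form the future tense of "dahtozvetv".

"dahtozvetv" has second-to-last letter 't'. The one such stem in the data (timebgatf → timebgatffob) doubles the final consonant and adds -ob (as do lagnenegp, sohugv), so the same rule applies.
The other patterns: stems whose second-to-last letter is 'b' delete the last vowel and add -ovi; stems whose second-to-last letter is 'm' add -al.
So dahtozvetv → dahtozvetvvob.

dahtozvetvvob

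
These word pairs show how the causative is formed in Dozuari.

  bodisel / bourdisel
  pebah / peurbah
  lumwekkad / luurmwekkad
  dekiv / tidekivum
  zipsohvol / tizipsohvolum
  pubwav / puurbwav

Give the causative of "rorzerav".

pubwav and dekiv both end in -v yet inflect differently (puurbwav, tidekivum), so the final letter is not what conditions the rule; the last vowel is.
"rorzerav" has last vowel 'a'. The stems whose last vowel is 'a' (lumwekkad → luurmwekkad, pubwav → puurbwav, pebah → peurbah) insert -ur- after the first vowel.
So rorzerav → rourrzerav.

rourrzerav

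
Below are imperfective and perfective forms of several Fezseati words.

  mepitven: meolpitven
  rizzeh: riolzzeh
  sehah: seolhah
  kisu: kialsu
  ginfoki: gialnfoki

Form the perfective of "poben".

poolben

rizzeh and kisu both have 2 vowels yet inflect differently (riolzzeh, kialsu), so the number of vowels is not what conditions the rule; whether the stem ends in a vowel or a consonant is.
"poben" ends in a consonant. The stems ending in a consonant (mepitven → meolpitven, rizzeh → riolzzeh, sehah → seolhah) insert -ol- after the first vowel.
The other pattern: stems ending in a vowel insert -al- after the first vowel.
So poben → poolben.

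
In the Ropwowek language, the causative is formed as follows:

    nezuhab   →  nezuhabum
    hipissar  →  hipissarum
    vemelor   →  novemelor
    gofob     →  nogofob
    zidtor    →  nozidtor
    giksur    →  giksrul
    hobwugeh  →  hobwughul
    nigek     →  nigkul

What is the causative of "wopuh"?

hipissar and vemelor both end in -r yet inflect differently (hipissarum, novemelor), so the final letter is not what conditions the rule; the last vowel is.
"wopuh" has last vowel 'u'. The one such stem in the data (giksur → giksrul) deletes the last vowel and adds -ul (as do hobwugeh, nigek), so the same rule applies.
The other patterns: stems whose last vowel is 'a' add -um; stems whose last vowel is 'o' add the prefix no-.
So wopuh → wophul.

wophul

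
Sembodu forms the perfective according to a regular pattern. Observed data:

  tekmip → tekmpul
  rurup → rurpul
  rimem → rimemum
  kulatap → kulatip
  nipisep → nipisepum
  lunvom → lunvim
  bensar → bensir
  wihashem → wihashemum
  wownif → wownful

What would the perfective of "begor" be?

begir

tekmip and nipisep both end in -p yet inflect differently (tekmpul, nipisepum), so the final letter is not what conditions the rule; the last vowel is.
"begor" has last vowel 'o'. The one such stem in the data (lunvom → lunvim) changes the last vowel to 'i' (as do bensar, kulatap), so the same rule applies.
The other patterns: stems whose last vowel is 'i' or 'u' delete the last vowel and add -ul; stems whose last vowel is 'e' add -um.
So begor → begir.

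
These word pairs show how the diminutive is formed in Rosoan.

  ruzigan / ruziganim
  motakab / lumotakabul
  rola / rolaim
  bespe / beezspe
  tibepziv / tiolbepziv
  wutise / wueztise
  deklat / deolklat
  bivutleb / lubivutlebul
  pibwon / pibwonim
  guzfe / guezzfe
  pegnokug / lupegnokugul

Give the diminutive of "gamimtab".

motakab and ruzigan both have last vowel 'a' yet inflect differently (lumotakabul, ruziganim), so the last vowel is not what conditions the rule; the final letter is.
"gamimtab" ends in -b. The stems ending in -b (bivutleb → lubivutlebul, motakab → lumotakabul) add lu- … -ul around the stem.
So gamimtab → lugamimtabul.

lugamimtabul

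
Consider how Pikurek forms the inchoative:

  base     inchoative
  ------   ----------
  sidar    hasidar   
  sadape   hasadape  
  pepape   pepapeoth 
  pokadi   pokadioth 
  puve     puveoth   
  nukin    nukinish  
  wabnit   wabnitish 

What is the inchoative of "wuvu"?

wuvuish

"wuvu" begins with w-. The one such stem in the data (wabnit → wabnitish) adds -ish, so the same rule applies.
The other patterns: stems beginning with s- add the prefix ha-; stems beginning with p- add -oth.
So wuvu → wuvuish.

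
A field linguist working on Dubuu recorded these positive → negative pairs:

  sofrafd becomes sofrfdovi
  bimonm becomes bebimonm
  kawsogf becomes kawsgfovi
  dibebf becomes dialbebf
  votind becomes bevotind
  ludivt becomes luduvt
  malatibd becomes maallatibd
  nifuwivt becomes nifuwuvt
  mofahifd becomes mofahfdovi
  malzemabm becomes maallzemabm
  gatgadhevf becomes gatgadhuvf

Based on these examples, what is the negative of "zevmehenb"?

bezevmehenb

"zevmehenb" has second-to-last letter 'n'. The stems whose second-to-last letter is 'n' (votind → bevotind, bimonm → bebimonm) add the prefix be-.
So zevmehenb → bezevmehenb.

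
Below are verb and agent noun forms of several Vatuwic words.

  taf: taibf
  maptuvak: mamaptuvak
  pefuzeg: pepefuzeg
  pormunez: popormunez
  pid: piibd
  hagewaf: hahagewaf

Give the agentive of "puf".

taf and hagewaf both end in -f yet inflect differently (taibf, hahagewaf), so the final letter is not what conditions the rule; the number of vowels is.
"puf" has 1 vowel. The stems with 1 vowel (taf → taibf, pid → piibd) insert -ib- after the first vowel.
So puf → puibf.

puibf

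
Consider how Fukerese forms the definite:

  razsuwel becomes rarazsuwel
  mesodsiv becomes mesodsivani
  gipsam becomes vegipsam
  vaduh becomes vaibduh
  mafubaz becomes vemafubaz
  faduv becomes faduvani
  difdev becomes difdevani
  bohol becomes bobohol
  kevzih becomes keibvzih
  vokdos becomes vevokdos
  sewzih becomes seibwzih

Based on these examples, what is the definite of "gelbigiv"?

gelbigivani

razsuwel and difdev both have last vowel 'e' yet inflect differently (rarazsuwel, difdevani), so the last vowel is not what conditions the rule; the final letter is.
"gelbigiv" ends in -v. The stems ending in -v (faduv → faduvani, mesodsiv → mesodsivani, difdev → difdevani) add -ani.
So gelbigiv → gelbigivani.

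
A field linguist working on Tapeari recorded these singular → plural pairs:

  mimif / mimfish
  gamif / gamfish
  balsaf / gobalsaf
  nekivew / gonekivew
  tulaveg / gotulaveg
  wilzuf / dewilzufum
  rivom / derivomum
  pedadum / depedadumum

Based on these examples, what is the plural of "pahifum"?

depahifumum

mimif and balsaf both end in -f yet inflect differently (mimfish, gobalsaf), so the final letter is not what conditions the rule; the last vowel is.
"pahifum" has last vowel 'u'. The stems whose last vowel is 'u' (wilzuf → dewilzufum, pedadum → depedadumum) add de- … -um around the stem.
So pahifum → depahifumum.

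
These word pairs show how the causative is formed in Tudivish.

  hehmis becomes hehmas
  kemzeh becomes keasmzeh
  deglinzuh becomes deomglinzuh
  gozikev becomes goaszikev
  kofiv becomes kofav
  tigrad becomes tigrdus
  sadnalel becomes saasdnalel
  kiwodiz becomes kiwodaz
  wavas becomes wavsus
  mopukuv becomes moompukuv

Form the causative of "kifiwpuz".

kiomfiwpuz

gozikev and mopukuv both end in -v yet inflect differently (goaszikev, moompukuv), so the final letter is not what conditions the rule; the last vowel is.
"kifiwpuz" has last vowel 'u'. The stems whose last vowel is 'u' (mopukuv → moompukuv, deglinzuh → deomglinzuh) insert -om- after the first vowel.
The other patterns: stems whose last vowel is 'e' insert -as- after the first vowel; stems whose last vowel is 'a' delete the last vowel and add -us; stems whose last vowel is 'i' change the last vowel to 'a'.
So kifiwpuz → kiomfiwpuz.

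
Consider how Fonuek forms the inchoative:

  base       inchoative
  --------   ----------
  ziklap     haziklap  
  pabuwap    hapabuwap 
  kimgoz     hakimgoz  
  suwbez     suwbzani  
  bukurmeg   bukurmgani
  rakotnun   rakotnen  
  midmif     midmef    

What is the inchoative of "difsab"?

hadifsab

kimgoz and suwbez both end in -z yet inflect differently (hakimgoz, suwbzani), so the final letter is not what conditions the rule; the last vowel is.
"difsab" has last vowel 'a'. The stems whose last vowel is 'a' (ziklap → haziklap, pabuwap → hapabuwap) add the prefix ha-.
So difsab → hadifsab.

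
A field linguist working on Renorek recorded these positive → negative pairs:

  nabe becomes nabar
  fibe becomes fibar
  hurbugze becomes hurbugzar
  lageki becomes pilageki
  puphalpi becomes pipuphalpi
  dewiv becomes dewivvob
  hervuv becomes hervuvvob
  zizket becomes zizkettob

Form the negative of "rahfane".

rahfanar

lageki and dewiv both have last vowel 'i' yet inflect differently (pilageki, dewivvob), so the last vowel is not what conditions the rule; the final letter is.
"rahfane" ends in -e. The stems ending in -e (nabe → nabar, fibe → fibar, hurbugze → hurbugzar) drop the final letter and add -ar.
So rahfane → rahfanar.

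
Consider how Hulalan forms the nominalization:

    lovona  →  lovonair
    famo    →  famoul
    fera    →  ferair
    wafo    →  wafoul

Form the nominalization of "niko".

nikoul

"niko" ends in -o. The stems ending in -o (wafo → wafoul, famo → famoul) add -ul.
So niko → nikoul.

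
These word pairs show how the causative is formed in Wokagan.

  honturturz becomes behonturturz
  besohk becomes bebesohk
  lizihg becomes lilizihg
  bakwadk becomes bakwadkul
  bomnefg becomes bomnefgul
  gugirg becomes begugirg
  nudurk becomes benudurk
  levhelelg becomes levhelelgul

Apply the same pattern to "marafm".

marafmul

"marafm" has second-to-last letter 'f'. The one such stem in the data (bomnefg → bomnefgul) adds -ul, so the same rule applies.
So marafm → marafmul.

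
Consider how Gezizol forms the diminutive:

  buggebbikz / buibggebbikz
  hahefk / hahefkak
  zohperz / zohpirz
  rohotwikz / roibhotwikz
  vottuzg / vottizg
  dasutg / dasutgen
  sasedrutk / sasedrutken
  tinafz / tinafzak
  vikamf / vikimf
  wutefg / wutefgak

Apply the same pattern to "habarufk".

dasutg and wutefg both end in -g yet inflect differently (dasutgen, wutefgak), so the final letter is not what conditions the rule; the second-to-last letter is.
"habarufk" has second-to-last letter 'f'. The stems whose second-to-last letter is 'f' (wutefg → wutefgak, tinafz → tinafzak, hahefk → hahefkak) add -ak.
So habarufk → habarufkak.

habarufkak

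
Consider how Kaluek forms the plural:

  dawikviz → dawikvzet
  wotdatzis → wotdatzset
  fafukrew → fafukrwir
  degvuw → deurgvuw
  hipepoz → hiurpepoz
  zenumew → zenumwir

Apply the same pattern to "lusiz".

luszet

"lusiz" has last vowel 'i'. The stems whose last vowel is 'i' (wotdatzis → wotdatzset, dawikviz → dawikvzet) delete the last vowel and add -et.
The other patterns: stems whose last vowel is 'e' delete the last vowel and add -ir; stems whose last vowel is 'o' or 'u' insert -ur- after the first vowel.
So lusiz → luszet.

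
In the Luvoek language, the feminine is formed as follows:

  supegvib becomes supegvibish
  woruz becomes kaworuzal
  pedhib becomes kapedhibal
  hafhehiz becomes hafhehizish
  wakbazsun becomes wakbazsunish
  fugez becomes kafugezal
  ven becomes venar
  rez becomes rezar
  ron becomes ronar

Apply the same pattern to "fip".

fipar

rez and woruz both end in -z yet inflect differently (rezar, kaworuzal), so the final letter is not what conditions the rule; the number of vowels is.
"fip" has 1 vowel. The stems with 1 vowel (ron → ronar, rez → rezar, ven → venar) add -ar.
So fip → fipar.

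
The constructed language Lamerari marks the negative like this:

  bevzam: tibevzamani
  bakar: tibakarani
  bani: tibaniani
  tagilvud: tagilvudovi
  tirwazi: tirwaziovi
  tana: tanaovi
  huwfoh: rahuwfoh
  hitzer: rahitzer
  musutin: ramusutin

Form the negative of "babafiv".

bani and tirwazi both end in -i yet inflect differently (tibaniani, tirwaziovi), so the final letter is not what conditions the rule; the first letter is.
"babafiv" begins with b-. The stems beginning with b- (bevzam → tibevzamani, bakar → tibakarani, bani → tibaniani) add ti- … -ani around the stem.
So babafiv → tibabafivani.

tibabafivani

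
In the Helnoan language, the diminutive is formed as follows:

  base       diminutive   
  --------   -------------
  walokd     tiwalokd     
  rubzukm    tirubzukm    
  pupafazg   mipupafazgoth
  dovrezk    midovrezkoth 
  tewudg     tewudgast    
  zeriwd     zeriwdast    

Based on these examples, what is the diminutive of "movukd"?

pupafazg and tewudg both end in -g yet inflect differently (mipupafazgoth, tewudgast), so the final letter is not what conditions the rule; the second-to-last letter is.
"movukd" has second-to-last letter 'k'. The stems whose second-to-last letter is 'k' (walokd → tiwalokd, rubzukm → tirubzukm) add the prefix ti-.
The other patterns: stems whose second-to-last letter is 'z' add mi- … -oth around the stem; stems whose second-to-last letter is 'd' or 'w' add -ast.
So movukd → timovukd.

timovukd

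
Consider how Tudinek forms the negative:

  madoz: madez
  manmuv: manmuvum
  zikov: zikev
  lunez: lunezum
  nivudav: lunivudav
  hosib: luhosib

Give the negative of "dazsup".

dazsupum

"dazsup" has last vowel 'u'. The one such stem in the data (manmuv → manmuvum) adds -um, so the same rule applies.
So dazsup → dazsupum.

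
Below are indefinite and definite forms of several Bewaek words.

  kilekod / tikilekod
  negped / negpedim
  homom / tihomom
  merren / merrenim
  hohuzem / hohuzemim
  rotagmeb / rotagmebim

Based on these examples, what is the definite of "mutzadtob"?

negped and kilekod both end in -d yet inflect differently (negpedim, tikilekod), so the final letter is not what conditions the rule; the last vowel is.
"mutzadtob" has last vowel 'o'. The stems whose last vowel is 'o' (kilekod → tikilekod, homom → tihomom) add the prefix ti-.
So mutzadtob → timutzadtob.

timutzadtob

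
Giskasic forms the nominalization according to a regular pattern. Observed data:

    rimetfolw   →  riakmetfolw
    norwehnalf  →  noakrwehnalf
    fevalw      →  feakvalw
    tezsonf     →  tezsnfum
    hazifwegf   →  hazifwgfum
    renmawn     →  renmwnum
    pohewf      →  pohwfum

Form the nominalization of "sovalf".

norwehnalf and tezsonf both end in -f yet inflect differently (noakrwehnalf, tezsnfum), so the final letter is not what conditions the rule; the second-to-last letter is.
"sovalf" has second-to-last letter 'l'. The stems whose second-to-last letter is 'l' (rimetfolw → riakmetfolw, norwehnalf → noakrwehnalf, fevalw → feakvalw) insert -ak- after the first vowel.
The other pattern: stems whose second-to-last letter is 'g', 'n' or 'w' delete the last vowel and add -um.
So sovalf → soakvalf.

soakvalf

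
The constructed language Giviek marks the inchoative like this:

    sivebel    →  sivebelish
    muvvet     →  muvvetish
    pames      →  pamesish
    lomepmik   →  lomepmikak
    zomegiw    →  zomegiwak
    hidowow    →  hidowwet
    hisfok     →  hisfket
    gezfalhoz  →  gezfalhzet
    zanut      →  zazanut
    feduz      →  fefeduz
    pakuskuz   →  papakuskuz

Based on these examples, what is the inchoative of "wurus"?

"wurus" has last vowel 'u'. The stems whose last vowel is 'u' (zanut → zazanut, feduz → fefeduz, pakuskuz → papakuskuz) repeat the first consonant+vowel as a prefix.
So wurus → wuwurus.

wuwurus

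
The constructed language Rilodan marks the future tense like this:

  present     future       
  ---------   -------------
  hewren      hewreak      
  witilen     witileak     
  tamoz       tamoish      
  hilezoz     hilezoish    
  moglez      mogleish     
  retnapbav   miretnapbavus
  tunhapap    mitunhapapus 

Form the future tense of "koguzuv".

hewren and moglez both have last vowel 'e' yet inflect differently (hewreak, mogleish), so the last vowel is not what conditions the rule; the final letter is.
"koguzuv" ends in -v. The one such stem in the data (retnapbav → miretnapbavus) adds mi- … -us around the stem, so the same rule applies.
So koguzuv → mikoguzuvus.

mikoguzuvus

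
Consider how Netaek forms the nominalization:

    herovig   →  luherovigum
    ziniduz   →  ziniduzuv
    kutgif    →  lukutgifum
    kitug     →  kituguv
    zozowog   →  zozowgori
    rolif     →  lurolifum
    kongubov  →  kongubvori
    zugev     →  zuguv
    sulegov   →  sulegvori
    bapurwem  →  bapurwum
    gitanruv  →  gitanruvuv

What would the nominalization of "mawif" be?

"mawif" has last vowel 'i'. The stems whose last vowel is 'i' (rolif → lurolifum, herovig → luherovigum, kutgif → lukutgifum) add lu- … -um around the stem.
So mawif → lumawifum.

lumawifum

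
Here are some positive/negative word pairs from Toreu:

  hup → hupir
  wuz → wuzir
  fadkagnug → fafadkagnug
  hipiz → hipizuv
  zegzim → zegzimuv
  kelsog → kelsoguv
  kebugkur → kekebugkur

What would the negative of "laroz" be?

larozuv

wuz and hipiz both end in -z yet inflect differently (wuzir, hipizuv), so the final letter is not what conditions the rule; the number of vowels is.
"laroz" has 2 vowels. The stems with 2 vowels (zegzim → zegzimuv, hipiz → hipizuv, kelsog → kelsoguv) add -uv.
The other patterns: stems with 1 vowel add -ir; stems with 3 vowels repeat the first consonant+vowel as a prefix.
So laroz → larozuv.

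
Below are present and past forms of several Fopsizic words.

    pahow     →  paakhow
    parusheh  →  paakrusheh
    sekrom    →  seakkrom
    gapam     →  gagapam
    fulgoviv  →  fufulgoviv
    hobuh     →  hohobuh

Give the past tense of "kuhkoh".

kuakhkoh

sekrom and gapam both end in -m yet inflect differently (seakkrom, gagapam), so the final letter is not what conditions the rule; the last vowel is.
"kuhkoh" has last vowel 'o'. The stems whose last vowel is 'o' (pahow → paakhow, sekrom → seakkrom) insert -ak- after the first vowel.
So kuhkoh → kuakhkoh.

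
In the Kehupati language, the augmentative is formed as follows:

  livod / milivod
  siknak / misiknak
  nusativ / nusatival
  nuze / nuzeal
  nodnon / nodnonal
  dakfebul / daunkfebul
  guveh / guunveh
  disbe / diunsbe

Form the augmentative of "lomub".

milomub

nuze and disbe both end in -e yet inflect differently (nuzeal, diunsbe), so the final letter is not what conditions the rule; the first letter is.
"lomub" begins with l-. The one such stem in the data (livod → milivod) adds the prefix mi-, so the same rule applies.
The other patterns: stems beginning with n- add -al; stems beginning with d- or g- insert -un- after the first vowel.
So lomub → milomub.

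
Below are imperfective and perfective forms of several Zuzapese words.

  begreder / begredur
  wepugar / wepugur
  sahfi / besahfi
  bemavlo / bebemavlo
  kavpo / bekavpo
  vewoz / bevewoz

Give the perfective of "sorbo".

begreder and bemavlo both begin with b- yet inflect differently (begredur, bebemavlo), so the first letter is not what conditions the rule; the final letter is.
"sorbo" ends in -o. The stems ending in -o (bemavlo → bebemavlo, kavpo → bekavpo) add the prefix be-.
So sorbo → besorbo.

besorbo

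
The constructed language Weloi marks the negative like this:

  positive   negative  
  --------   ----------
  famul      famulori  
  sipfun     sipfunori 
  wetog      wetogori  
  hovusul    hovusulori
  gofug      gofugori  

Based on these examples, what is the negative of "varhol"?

Every pair shown (famul → famulori, sipfun → sipfunori, wetog → wetogori, …) follows the same rule: add -ori.
So varhol → varholori.

varholori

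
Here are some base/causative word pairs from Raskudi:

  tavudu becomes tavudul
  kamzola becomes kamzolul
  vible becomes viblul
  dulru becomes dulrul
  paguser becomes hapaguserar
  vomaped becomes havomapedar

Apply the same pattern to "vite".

vitul

vible and paguser both have last vowel 'e' yet inflect differently (viblul, hapaguserar), so the last vowel is not what conditions the rule; whether the stem ends in a vowel or a consonant is.
"vite" ends in a vowel. The stems ending in a vowel (tavudu → tavudul, kamzola → kamzolul, vible → viblul) drop the final letter and add -ul.
So vite → vitul.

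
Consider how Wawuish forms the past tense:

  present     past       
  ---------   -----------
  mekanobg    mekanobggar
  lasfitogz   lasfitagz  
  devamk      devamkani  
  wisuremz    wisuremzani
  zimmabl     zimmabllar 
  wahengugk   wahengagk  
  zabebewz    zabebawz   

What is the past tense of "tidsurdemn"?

tidsurdemnani

wisuremz and lasfitogz both end in -z yet inflect differently (wisuremzani, lasfitagz), so the final letter is not what conditions the rule; the second-to-last letter is.
"tidsurdemn" has second-to-last letter 'm'. The stems whose second-to-last letter is 'm' (devamk → devamkani, wisuremz → wisuremzani) add -ani.
So tidsurdemn → tidsurdemnani.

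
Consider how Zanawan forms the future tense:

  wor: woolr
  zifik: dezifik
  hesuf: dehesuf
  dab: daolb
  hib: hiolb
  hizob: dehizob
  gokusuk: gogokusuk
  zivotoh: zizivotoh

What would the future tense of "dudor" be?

dedudor

"dudor" has 2 vowels. The stems with 2 vowels (hizob → dehizob, hesuf → dehesuf, zifik → dezifik) add the prefix de-.
The other patterns: stems with 1 vowel insert -ol- after the first vowel; stems with 3 vowels repeat the first consonant+vowel as a prefix.
So dudor → dedudor.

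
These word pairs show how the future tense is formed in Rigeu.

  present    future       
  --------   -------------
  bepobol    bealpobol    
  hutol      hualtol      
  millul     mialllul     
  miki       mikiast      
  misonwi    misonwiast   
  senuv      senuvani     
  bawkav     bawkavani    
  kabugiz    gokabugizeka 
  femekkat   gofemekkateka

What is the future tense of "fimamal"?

millul and senuv both have last vowel 'u' yet inflect differently (mialllul, senuvani), so the last vowel is not what conditions the rule; the final letter is.
"fimamal" ends in -l. The stems ending in -l (bepobol → bealpobol, hutol → hualtol, millul → mialllul) insert -al- after the first vowel.
So fimamal → fialmamal.

fialmamal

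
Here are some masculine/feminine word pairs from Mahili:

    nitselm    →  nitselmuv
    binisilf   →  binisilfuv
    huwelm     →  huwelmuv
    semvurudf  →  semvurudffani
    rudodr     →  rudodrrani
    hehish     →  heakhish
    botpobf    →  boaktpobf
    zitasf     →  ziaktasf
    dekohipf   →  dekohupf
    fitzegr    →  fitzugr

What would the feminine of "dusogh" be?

dusugh

"dusogh" has second-to-last letter 'g'. The one such stem in the data (fitzegr → fitzugr) changes the last vowel to 'u' (as does dekohipf), so the same rule applies.
So dusogh → dusugh.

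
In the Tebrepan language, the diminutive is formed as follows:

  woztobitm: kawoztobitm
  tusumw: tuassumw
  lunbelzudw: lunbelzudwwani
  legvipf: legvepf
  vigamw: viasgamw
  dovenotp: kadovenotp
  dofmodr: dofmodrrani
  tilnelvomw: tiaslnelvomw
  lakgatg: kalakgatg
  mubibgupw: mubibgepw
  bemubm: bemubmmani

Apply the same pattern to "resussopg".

tusumw and mubibgupw both end in -w yet inflect differently (tuassumw, mubibgepw), so the final letter is not what conditions the rule; the second-to-last letter is.
"resussopg" has second-to-last letter 'p'. The stems whose second-to-last letter is 'p' (legvipf → legvepf, mubibgupw → mubibgepw) change the last vowel to 'e'.
So resussopg → resussepg.

resussepg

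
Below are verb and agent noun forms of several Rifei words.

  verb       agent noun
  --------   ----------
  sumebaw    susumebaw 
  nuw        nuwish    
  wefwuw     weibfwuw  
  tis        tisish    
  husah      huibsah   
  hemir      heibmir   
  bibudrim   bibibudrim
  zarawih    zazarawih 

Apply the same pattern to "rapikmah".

rarapikmah

nuw and wefwuw both end in -w yet inflect differently (nuwish, weibfwuw), so the final letter is not what conditions the rule; the number of vowels is.
"rapikmah" has 3 vowels. The stems with 3 vowels (zarawih → zazarawih, bibudrim → bibibudrim, sumebaw → susumebaw) repeat the first consonant+vowel as a prefix.
So rapikmah → rarapikmah.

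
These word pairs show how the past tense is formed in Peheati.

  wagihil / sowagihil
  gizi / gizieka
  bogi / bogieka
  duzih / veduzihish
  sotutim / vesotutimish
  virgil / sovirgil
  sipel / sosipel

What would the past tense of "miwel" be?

wagihil and gizi both have last vowel 'i' yet inflect differently (sowagihil, gizieka), so the last vowel is not what conditions the rule; the final letter is.
"miwel" ends in -l. The stems ending in -l (wagihil → sowagihil, sipel → sosipel, virgil → sovirgil) add the prefix so-.
So miwel → somiwel.

somiwel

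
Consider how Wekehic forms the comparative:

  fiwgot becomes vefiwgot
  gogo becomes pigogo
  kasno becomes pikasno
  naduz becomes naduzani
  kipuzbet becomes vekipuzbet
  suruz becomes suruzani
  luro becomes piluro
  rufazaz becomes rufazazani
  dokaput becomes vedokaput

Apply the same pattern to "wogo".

piwogo

"wogo" ends in -o. The stems ending in -o (gogo → pigogo, luro → piluro, kasno → pikasno) add the prefix pi-.
The other patterns: stems ending in -z add -ani; stems ending in -t add the prefix ve-.
So wogo → piwogo.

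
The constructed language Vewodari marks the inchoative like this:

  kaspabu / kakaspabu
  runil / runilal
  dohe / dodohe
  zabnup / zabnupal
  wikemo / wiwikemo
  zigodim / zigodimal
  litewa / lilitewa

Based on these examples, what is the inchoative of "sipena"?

sisipena

zabnup and kaspabu both have last vowel 'u' yet inflect differently (zabnupal, kakaspabu), so the last vowel is not what conditions the rule; whether the stem ends in a vowel or a consonant is.
"sipena" ends in a vowel. The stems ending in a vowel (wikemo → wiwikemo, kaspabu → kakaspabu, litewa → lilitewa) repeat the first consonant+vowel as a prefix.
So sipena → sisipena.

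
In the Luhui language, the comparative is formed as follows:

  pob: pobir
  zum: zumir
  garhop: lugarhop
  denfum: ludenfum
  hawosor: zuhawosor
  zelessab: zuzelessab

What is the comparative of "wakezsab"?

zum and denfum both end in -m yet inflect differently (zumir, ludenfum), so the final letter is not what conditions the rule; the number of vowels is.
"wakezsab" has 3 vowels. The stems with 3 vowels (hawosor → zuhawosor, zelessab → zuzelessab) add the prefix zu-.
The other patterns: stems with 1 vowel add -ir; stems with 2 vowels add the prefix lu-.
So wakezsab → zuwakezsab.

zuwakezsab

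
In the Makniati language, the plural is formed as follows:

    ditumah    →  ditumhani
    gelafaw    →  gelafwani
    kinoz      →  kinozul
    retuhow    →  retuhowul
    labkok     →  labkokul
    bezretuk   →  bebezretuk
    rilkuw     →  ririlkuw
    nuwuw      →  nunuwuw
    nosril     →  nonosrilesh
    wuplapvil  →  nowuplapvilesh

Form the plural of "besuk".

bebesuk

"besuk" has last vowel 'u'. The stems whose last vowel is 'u' (bezretuk → bebezretuk, rilkuw → ririlkuw, nuwuw → nunuwuw) repeat the first consonant+vowel as a prefix.
The other patterns: stems whose last vowel is 'a' delete the last vowel and add -ani; stems whose last vowel is 'o' add -ul; stems whose last vowel is 'i' add no- … -esh around the stem.
So besuk → bebesuk.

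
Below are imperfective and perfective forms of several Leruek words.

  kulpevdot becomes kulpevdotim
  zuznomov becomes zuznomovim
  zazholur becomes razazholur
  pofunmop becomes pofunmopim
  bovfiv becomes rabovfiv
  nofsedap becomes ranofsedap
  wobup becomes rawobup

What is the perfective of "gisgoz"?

"gisgoz" has last vowel 'o'. The stems whose last vowel is 'o' (zuznomov → zuznomovim, pofunmop → pofunmopim, kulpevdot → kulpevdotim) add -im.
The other pattern: stems whose last vowel is 'a', 'i' or 'u' add the prefix ra-.
So gisgoz → gisgozim.

gisgozim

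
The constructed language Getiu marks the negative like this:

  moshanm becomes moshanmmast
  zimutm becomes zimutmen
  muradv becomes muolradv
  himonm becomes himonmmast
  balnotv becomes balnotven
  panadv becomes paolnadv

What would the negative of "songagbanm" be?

songagbanmmast

himonm and zimutm both end in -m yet inflect differently (himonmmast, zimutmen), so the final letter is not what conditions the rule; the second-to-last letter is.
"songagbanm" has second-to-last letter 'n'. The stems whose second-to-last letter is 'n' (himonm → himonmmast, moshanm → moshanmmast) double the final consonant and add -ast.
The other patterns: stems whose second-to-last letter is 't' add -en; stems whose second-to-last letter is 'd' insert -ol- after the first vowel.
So songagbanm → songagbanmmast.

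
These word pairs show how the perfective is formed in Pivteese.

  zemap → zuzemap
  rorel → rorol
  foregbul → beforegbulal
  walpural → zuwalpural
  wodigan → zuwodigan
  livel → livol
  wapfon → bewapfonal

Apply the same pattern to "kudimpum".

bekudimpumal

rorel and walpural both end in -l yet inflect differently (rorol, zuwalpural), so the final letter is not what conditions the rule; the last vowel is.
"kudimpum" has last vowel 'u'. The one such stem in the data (foregbul → beforegbulal) adds be- … -al around the stem, so the same rule applies.
The other patterns: stems whose last vowel is 'e' change the last vowel to 'o'; stems whose last vowel is 'a' add the prefix zu-.
So kudimpum → bekudimpumal.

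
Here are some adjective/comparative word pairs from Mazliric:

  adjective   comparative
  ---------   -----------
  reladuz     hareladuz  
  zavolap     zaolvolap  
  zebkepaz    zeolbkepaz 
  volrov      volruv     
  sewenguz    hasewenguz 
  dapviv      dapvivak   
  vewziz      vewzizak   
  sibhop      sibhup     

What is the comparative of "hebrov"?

hebruv

sibhop and zavolap both end in -p yet inflect differently (sibhup, zaolvolap), so the final letter is not what conditions the rule; the last vowel is.
"hebrov" has last vowel 'o'. The stems whose last vowel is 'o' (sibhop → sibhup, volrov → volruv) change the last vowel to 'u'.
So hebrov → hebruv.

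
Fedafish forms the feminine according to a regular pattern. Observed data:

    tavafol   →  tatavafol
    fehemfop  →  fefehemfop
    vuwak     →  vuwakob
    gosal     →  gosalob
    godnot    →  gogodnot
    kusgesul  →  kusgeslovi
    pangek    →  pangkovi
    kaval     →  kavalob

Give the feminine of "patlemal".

"patlemal" has last vowel 'a'. The stems whose last vowel is 'a' (gosal → gosalob, kaval → kavalob, vuwak → vuwakob) add -ob.
So patlemal → patlemalob.

patlemalob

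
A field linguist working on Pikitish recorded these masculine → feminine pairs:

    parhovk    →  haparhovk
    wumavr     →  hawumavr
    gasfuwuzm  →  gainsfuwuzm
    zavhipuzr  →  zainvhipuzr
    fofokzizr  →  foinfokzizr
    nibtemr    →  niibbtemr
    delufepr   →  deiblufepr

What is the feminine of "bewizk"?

beinwizk

"bewizk" has second-to-last letter 'z'. The stems whose second-to-last letter is 'z' (gasfuwuzm → gainsfuwuzm, zavhipuzr → zainvhipuzr, fofokzizr → foinfokzizr) insert -in- after the first vowel.
So bewizk → beinwizk.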